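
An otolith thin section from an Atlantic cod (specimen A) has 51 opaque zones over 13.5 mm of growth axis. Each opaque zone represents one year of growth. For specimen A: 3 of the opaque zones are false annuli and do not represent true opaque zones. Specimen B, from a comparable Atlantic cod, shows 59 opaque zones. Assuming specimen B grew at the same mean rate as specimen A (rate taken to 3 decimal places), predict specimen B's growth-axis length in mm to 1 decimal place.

16.6 mm

Specimen A: true opaque zone count = 51 − 3 = 48.
A: Extension rate ≈ 13.5 / 48 = 0.281 mm/year.
Length of B = 0.281 × 59 = 16.6 mm.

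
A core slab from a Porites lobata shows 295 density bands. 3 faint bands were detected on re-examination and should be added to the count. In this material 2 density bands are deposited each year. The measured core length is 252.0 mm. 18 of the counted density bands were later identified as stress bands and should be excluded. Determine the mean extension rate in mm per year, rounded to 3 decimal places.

1.800 mm per year

After corrections the count is 295 − 18 + 3 = 280 density bands.
280 density bands at 2 per year is 280 / 2 = 140 years.
252.0 mm over 140 years gives 252.0 / 140 ≈ 1.800 mm per year.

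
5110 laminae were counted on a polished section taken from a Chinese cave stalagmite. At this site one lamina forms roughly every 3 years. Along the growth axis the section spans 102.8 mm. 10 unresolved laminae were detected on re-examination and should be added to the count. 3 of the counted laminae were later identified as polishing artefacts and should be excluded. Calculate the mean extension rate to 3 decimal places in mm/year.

Correcting the raw count gives 5110 − 3 + 10 = 5117 true laminae.
At 3 years per lamina, 5117 × 3 = 15351 years.
Mean rate = 102.8 mm / 15351 years ≈ 0.007 mm/year.

0.007 mm/year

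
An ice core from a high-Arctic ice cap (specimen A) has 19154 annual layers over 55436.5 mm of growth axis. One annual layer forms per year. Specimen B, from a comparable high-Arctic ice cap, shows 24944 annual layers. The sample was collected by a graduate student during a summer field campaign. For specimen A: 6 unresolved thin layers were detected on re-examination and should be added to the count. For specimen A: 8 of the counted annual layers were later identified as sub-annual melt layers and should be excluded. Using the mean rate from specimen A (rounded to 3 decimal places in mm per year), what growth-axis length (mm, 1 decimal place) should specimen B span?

72212.9 mm

Specimen A: adjusted count: 19154 − 8 + 6 = 19152 annual layers.
A: Extension rate ≈ 55436.5 / 19152 = 2.895 mm/yr.
For B, 2.895 mm/year × 24944 years = 72212.9 mm.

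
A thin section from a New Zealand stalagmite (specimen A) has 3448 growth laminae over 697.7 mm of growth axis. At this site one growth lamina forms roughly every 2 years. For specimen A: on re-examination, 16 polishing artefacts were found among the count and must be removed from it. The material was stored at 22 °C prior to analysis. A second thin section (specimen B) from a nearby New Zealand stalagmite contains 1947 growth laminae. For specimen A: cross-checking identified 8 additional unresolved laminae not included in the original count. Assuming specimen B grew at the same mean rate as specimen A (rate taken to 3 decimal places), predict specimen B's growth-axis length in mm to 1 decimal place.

Specimen A: correcting the raw count gives 3448 − 16 + 8 = 3440 true growth laminae.
Specimen A: 3440 growth laminae at 2 years each span 3440 × 2 = 6880 years.
A: Mean rate = 697.7 mm / 6880 years ≈ 0.101 mm/year.
Specimen B: at 2 years per growth lamina, 1947 × 2 = 3894 years. For B, 0.101 mm/year × 3894 years = 393.3 mm.

393.3 mm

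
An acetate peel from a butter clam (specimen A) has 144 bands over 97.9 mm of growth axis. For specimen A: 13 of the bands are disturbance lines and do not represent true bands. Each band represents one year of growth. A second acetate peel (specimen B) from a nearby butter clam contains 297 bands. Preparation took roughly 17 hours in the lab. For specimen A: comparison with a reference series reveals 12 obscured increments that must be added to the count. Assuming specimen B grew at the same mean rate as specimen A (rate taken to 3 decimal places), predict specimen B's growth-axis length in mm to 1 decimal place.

203.4 mm

Specimen A: true band count = 144 − 13 + 12 = 143.
A: Mean rate = 97.9 mm / 143 years ≈ 0.685 mm per year.
B's length ≈ 0.685 × 297 = 203.4 mm.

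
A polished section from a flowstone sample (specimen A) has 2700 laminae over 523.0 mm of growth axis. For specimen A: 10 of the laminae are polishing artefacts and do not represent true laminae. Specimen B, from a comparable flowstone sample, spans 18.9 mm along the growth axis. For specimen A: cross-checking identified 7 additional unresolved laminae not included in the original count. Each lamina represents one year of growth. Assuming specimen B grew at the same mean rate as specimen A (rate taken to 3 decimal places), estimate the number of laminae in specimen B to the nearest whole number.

97 laminae

Specimen A: correcting the raw count gives 2700 − 10 + 7 = 2697 true laminae.
A: Extension rate ≈ 523.0 / 2697 = 0.194 mm per year.
Specimen B: 18.9 mm / 0.194 mm per year = 97.42 years ≈ 97 laminae.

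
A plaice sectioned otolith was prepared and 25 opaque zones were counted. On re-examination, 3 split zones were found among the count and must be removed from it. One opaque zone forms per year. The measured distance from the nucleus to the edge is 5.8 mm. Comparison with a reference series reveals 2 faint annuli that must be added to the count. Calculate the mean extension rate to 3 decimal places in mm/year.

Adjusted count: 25 − 3 + 2 = 24 opaque zones.
5.8 mm over 24 years gives 5.8 / 24 ≈ 0.242 mm/year.

0.242 mm/year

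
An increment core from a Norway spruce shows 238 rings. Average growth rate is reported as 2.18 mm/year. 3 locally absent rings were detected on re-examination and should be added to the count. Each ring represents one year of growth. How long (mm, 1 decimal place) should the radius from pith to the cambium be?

525.4 mm

Adjusted count: 238 + 3 = 241 rings.
Length ≈ 2.18 × 241 = 525.4 mm.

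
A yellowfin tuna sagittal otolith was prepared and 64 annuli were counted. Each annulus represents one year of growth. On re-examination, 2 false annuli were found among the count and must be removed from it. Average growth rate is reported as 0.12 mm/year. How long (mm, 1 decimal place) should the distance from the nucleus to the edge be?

Adjusted count: 64 − 2 = 62 annuli.
62 years at 0.12 mm/year gives 0.12 × 62 = 7.4 mm.

7.4 mm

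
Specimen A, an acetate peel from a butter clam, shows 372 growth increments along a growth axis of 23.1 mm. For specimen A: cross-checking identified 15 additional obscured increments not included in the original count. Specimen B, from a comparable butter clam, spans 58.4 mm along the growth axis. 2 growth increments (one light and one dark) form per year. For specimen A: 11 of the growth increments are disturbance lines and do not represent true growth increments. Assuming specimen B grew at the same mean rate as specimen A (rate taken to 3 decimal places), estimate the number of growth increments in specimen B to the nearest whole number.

Specimen A: correcting the raw count gives 372 − 11 + 15 = 376 true growth increments.
Specimen A: dividing by 2 growth increments per year: 376 / 2 = 188 years.
A: Mean rate = 23.1 mm / 188 years ≈ 0.123 mm/yr.
For B, 58.4 / 0.123 = 474.80 years; at 2 growth increments per year that is 474.80 × 2 ≈ 950 growth increments.

950 growth increments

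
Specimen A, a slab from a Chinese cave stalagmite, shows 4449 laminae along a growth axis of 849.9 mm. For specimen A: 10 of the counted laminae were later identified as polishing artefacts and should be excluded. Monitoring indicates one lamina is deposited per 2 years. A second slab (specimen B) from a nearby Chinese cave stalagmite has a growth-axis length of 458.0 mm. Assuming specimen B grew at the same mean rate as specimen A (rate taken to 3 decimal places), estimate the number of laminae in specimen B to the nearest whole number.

2385 laminae

Specimen A: adjusted count: 4449 − 10 = 4439 laminae.
Specimen A: at 2 years per lamina, 4439 × 2 = 8878 years.
A: Mean rate = 849.9 mm / 8878 years ≈ 0.096 mm/year.
Specimen B: 458.0 mm / 0.096 mm per year = 4770.83 years; at 2 years per lamina that is 4770.83 / 2 ≈ 2385 laminae.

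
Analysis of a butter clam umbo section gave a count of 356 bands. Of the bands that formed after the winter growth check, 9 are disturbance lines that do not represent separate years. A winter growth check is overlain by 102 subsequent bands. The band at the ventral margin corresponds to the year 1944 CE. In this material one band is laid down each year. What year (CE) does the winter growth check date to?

1851 CE

102 bands formed after the winter growth check.
102 − 9 false = 93 true bands after the winter growth check.
Counting back 93 years from 1944 CE places the winter growth check in 1944 − 93 = 1851 CE.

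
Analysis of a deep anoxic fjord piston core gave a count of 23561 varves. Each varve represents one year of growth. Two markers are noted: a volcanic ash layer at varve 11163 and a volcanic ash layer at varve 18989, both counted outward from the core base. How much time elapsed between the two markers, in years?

Separation: 18989 − 11163 = 7826 varves.
That is 7826 years at one varve per year.

7826 yr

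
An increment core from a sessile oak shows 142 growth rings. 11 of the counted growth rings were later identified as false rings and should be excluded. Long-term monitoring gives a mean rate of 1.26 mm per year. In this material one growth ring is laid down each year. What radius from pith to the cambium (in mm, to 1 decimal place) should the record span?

True growth ring count = 142 − 11 = 131.
131 years at 1.26 mm/year gives 1.26 × 131 = 165.1 mm.

165.1 mm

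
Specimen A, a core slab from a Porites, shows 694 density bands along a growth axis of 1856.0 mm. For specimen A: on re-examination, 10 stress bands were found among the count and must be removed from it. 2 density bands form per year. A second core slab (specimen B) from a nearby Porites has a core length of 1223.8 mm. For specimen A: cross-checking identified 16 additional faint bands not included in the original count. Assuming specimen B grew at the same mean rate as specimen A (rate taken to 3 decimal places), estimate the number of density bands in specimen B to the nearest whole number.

Specimen A: adjusted count: 694 − 10 + 16 = 700 density bands.
Specimen A: 700 density bands at 2 per year is 700 / 2 = 350 years.
A: Mean rate = 1856.0 mm / 350 years ≈ 5.303 mm/yr.
Specimen B: 1223.8 mm / 5.303 mm per year = 230.78 years; at 2 density bands per year that is 230.78 × 2 ≈ 462 density bands.

462 density bands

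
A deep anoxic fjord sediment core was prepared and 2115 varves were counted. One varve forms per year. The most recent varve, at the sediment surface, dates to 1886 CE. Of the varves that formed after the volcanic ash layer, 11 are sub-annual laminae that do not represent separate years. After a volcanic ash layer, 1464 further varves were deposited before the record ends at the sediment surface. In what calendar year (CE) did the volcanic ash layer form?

There are 1464 varves younger than the volcanic ash layer.
Removing the 11 false varves leaves 1464 − 11 = 1453 true varves beyond the volcanic ash layer.
Counting back 1453 years from 1886 CE places the volcanic ash layer in 1886 − 1453 = 433 CE.

433 CE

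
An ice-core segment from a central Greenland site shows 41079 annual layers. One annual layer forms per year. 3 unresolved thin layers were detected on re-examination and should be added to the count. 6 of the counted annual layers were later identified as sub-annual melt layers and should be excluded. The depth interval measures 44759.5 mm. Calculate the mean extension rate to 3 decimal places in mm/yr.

Correcting the raw count gives 41079 − 6 + 3 = 41076 true annual layers.
44759.5 mm over 41076 years gives 44759.5 / 41076 ≈ 1.090 mm/yr.

1.090 mm/yr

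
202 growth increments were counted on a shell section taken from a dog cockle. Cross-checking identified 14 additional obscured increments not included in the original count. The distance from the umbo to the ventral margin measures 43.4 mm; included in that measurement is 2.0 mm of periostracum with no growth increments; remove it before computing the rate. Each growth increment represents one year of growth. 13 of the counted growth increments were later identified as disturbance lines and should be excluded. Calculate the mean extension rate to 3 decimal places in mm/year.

True growth increment count = 202 − 13 + 14 = 203.
The growth record spans 43.4 − 2.0 = 41.4 mm.
41.4 mm over 203 years gives 41.4 / 203 ≈ 0.204 mm/year.

0.204 mm/year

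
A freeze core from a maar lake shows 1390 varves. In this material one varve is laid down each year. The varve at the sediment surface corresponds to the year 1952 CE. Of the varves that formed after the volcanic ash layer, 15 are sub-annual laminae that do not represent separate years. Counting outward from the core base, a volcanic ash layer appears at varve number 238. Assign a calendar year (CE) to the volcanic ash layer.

The volcanic ash layer sits at varve 238 from the core base, so 1390 − 238 = 1152 varves formed after it.
Excluding 15 false varves: 1152 − 15 = 1137.
1952 − 1137 = 815 CE.

815 CE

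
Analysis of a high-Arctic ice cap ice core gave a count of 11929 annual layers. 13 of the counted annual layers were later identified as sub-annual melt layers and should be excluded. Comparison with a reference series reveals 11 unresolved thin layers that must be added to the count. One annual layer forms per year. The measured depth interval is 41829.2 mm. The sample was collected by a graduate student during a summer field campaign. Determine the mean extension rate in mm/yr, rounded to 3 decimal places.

After corrections the count is 11929 − 13 + 11 = 11927 annual layers.
41829.2 mm over 11927 years gives 41829.2 / 11927 ≈ 3.507 mm/yr.

3.507 mm/yr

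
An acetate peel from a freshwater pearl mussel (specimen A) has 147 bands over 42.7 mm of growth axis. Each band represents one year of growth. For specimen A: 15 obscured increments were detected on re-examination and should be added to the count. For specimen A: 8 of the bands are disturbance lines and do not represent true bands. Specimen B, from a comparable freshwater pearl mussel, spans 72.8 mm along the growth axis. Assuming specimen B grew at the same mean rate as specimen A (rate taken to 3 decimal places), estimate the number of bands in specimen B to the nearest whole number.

Specimen A: after corrections the count is 147 − 8 + 15 = 154 bands.
A: Extension rate ≈ 42.7 / 154 = 0.277 mm/yr.
B spans 72.8 / 0.277 = 262.82 years ≈ 263 bands.

263 bands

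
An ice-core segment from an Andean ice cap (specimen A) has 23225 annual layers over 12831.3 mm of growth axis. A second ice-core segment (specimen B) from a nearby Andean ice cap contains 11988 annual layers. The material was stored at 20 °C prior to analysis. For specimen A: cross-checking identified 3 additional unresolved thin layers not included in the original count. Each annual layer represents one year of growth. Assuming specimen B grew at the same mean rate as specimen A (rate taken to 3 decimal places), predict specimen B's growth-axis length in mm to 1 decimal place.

6617.4 mm

Specimen A: after corrections the count is 23225 + 3 = 23228 annual layers.
A: Mean rate = 12831.3 mm / 23228 years ≈ 0.552 mm/year.
B's length ≈ 0.552 × 11988 = 6617.4 mm.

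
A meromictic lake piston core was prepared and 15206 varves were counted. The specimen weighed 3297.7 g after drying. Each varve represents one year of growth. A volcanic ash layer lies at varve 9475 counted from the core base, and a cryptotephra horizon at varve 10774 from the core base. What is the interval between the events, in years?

1299 years

10774 − 9475 = 1299 varves lie between the two events.
One varve per year makes the interval 1299 years.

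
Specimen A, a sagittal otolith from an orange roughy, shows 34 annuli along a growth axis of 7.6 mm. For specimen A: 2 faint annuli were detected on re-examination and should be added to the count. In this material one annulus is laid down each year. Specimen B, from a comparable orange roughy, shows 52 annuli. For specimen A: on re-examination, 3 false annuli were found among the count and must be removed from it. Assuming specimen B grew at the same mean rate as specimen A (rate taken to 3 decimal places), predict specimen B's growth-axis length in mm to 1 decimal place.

Specimen A: after corrections the count is 34 − 3 + 2 = 33 annuli.
A: Mean rate = 7.6 mm / 33 years ≈ 0.230 mm/yr.
For B, 0.230 mm/year × 52 years = 12.0 mm.

12.0 mm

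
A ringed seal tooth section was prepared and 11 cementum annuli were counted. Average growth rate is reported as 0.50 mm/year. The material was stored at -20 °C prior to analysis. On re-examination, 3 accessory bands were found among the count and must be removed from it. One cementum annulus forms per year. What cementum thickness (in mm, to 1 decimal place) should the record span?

Correcting the raw count gives 11 − 3 = 8 true cementum annuli.
Length ≈ 0.50 × 8 = 4.0 mm.

4.0 mm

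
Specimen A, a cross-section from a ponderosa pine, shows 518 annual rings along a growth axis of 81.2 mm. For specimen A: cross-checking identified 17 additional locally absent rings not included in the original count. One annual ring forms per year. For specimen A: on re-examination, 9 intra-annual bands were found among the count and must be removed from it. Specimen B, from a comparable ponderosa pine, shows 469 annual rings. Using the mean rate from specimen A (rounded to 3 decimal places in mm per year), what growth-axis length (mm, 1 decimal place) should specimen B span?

72.2 mm

Specimen A: true annual ring count = 518 − 9 + 17 = 526.
A: 81.2 mm over 526 years gives 81.2 / 526 ≈ 0.154 mm per year.
For B, 0.154 mm/year × 469 years = 72.2 mm.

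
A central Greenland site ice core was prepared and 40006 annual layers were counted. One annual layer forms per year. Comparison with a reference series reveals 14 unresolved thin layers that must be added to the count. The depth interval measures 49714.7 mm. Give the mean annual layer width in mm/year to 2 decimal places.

1.24 mm/year

Adjusted count: 40006 + 14 = 40020 annual layers.
49714.7 mm over 40020 years gives 49714.7 / 40020 ≈ 1.24 mm/year.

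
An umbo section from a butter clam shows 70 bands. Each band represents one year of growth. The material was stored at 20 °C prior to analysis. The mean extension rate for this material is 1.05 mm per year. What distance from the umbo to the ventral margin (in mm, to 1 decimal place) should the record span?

73.5 mm

70 years of growth are recorded.
70 years at 1.05 mm/year gives 1.05 × 70 = 73.5 mm.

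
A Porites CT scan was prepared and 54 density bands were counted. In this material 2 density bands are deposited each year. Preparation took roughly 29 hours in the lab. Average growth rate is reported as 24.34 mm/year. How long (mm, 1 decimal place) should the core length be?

657.2 mm

Dividing by 2 density bands per year: 54 / 2 = 27 years.
Predicted length = 24.34 mm/year × 27 years = 657.2 mm.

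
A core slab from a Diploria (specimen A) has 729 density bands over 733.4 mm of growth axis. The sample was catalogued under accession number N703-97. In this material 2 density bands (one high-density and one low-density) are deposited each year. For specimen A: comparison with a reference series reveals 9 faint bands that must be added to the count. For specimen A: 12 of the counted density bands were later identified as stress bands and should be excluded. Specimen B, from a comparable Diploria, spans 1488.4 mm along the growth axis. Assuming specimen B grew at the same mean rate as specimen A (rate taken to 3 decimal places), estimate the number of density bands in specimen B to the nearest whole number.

Specimen A: correcting the raw count gives 729 − 12 + 9 = 726 true density bands.
Specimen A: 726 density bands at 2 per year is 726 / 2 = 363 years.
A: 733.4 mm over 363 years gives 733.4 / 363 ≈ 2.020 mm per year.
B spans 1488.4 / 2.020 = 736.83 years; at 2 density bands per year that is 736.83 × 2 ≈ 1474 density bands.

1474 density bands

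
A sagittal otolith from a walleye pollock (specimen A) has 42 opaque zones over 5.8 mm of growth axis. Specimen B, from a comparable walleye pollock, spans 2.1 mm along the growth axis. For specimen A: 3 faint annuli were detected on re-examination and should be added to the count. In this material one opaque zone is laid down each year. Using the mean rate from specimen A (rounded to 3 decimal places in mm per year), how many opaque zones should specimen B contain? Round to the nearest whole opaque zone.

Specimen A: true opaque zone count = 42 + 3 = 45.
A: Mean rate = 5.8 mm / 45 years ≈ 0.129 mm per year.
For B, 2.1 / 0.129 = 16.28 years ≈ 16 opaque zones.

16 opaque zones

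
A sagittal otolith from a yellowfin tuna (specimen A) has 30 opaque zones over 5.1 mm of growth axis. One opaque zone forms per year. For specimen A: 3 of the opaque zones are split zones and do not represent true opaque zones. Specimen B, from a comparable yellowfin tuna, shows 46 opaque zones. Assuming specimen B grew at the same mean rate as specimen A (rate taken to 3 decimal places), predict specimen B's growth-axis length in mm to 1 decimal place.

8.7 mm

Specimen A: true opaque zone count = 30 − 3 = 27.
A: Mean rate = 5.1 mm / 27 years ≈ 0.189 mm per year.
For B, 0.189 mm/year × 46 years = 8.7 mm.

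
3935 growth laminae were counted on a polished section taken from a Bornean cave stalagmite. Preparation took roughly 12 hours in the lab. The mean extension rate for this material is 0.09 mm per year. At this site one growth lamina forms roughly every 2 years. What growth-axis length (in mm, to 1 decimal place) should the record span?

At 2 years per growth lamina, 3935 × 2 = 7870 years.
7870 years at 0.09 mm/year gives 0.09 × 7870 = 708.3 mm.

708.3 mm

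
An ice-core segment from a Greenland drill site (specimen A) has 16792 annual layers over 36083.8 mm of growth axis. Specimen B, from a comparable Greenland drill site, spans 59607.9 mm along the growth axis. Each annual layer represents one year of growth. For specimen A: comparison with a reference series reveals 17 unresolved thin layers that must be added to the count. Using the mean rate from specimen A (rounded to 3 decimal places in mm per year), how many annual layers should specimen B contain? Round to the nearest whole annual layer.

27763 annual layers

Specimen A: correcting the raw count gives 16792 + 17 = 16809 true annual layers.
A: 36083.8 mm over 16809 years gives 36083.8 / 16809 ≈ 2.147 mm/yr.
For B, 59607.9 / 2.147 = 27763.34 years ≈ 27763 annual layers.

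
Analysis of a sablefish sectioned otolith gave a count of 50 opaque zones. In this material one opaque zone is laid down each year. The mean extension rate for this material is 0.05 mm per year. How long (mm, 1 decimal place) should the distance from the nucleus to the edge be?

2.5 mm

The record spans 50 years at 0.05 mm per year.
50 years at 0.05 mm/year gives 0.05 × 50 = 2.5 mm.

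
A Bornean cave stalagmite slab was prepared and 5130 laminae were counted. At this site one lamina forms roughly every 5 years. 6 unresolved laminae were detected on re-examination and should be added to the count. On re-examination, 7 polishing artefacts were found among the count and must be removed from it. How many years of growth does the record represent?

After corrections the count is 5130 − 7 + 6 = 5129 laminae.
At 5 years per lamina, 5129 × 5 = 25645 years.

25645 years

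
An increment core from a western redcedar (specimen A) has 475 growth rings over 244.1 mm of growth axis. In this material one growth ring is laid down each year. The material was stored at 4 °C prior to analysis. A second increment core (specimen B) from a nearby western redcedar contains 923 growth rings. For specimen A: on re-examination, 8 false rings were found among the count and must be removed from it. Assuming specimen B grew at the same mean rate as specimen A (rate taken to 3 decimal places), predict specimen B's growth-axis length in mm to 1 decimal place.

Specimen A: adjusted count: 475 − 8 = 467 growth rings.
A: Mean rate = 244.1 mm / 467 years ≈ 0.523 mm per year.
For B, 0.523 mm/year × 923 years = 482.7 mm.

482.7 mm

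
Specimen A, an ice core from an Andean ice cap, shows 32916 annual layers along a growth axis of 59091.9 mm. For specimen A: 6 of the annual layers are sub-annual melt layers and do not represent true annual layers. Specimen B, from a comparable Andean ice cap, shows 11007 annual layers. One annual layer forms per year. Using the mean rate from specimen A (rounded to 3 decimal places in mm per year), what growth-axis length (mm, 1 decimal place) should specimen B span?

Specimen A: true annual layer count = 32916 − 6 = 32910.
A: Mean rate = 59091.9 mm / 32910 years ≈ 1.796 mm/year.
B's length ≈ 1.796 × 11007 = 19768.6 mm.

19768.6 mm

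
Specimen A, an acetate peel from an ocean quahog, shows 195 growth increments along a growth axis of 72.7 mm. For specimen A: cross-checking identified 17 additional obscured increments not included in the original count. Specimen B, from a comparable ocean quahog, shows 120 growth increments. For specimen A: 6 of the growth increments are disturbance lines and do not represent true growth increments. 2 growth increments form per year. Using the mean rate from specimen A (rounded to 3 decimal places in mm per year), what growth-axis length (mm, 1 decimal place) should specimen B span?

42.4 mm

Specimen A: adjusted count: 195 − 6 + 17 = 206 growth increments.
Specimen A: dividing by 2 growth increments per year: 206 / 2 = 103 years.
A: Extension rate ≈ 72.7 / 103 = 0.706 mm/year.
Specimen B: 120 growth increments at 2 per year is 120 / 2 = 60 years. For B, 0.706 mm/year × 60 years = 42.4 mm.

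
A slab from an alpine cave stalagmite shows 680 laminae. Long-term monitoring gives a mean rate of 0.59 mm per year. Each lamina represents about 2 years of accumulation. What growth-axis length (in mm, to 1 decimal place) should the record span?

Multiplying by 2 years per lamina: 680 × 2 = 1360 years.
Length ≈ 0.59 × 1360 = 802.4 mm.

802.4 mm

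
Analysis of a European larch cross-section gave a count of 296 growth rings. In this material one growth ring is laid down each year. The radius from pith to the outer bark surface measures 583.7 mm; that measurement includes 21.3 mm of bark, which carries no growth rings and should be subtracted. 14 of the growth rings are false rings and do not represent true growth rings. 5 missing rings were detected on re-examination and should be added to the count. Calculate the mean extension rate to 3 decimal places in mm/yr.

Adjusted count: 296 − 14 + 5 = 287 growth rings.
The growth record spans 583.7 − 21.3 = 562.4 mm.
562.4 mm over 287 years gives 562.4 / 287 ≈ 1.960 mm/yr.

1.960 mm/yr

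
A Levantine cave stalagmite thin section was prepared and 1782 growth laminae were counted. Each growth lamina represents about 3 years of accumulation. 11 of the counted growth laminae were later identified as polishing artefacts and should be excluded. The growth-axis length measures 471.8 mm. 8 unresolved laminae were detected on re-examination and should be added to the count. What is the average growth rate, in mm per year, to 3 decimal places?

0.088 mm per year

Adjusted count: 1782 − 11 + 8 = 1779 growth laminae.
Multiplying by 3 years per growth lamina: 1779 × 3 = 5337 years.
Extension rate ≈ 471.8 / 5337 = 0.088 mm per year.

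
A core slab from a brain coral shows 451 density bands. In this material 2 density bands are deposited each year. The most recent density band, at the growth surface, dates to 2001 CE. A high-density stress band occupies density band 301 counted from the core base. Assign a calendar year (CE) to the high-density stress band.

1926 CE

Between density band 301 and the growth surface there are 451 − 301 = 150 density bands.
150 density bands at 2 per year is 150 / 2 = 75 years.
Counting back 75 years from 2001 CE places the high-density stress band in 2001 − 75 = 1926 CE.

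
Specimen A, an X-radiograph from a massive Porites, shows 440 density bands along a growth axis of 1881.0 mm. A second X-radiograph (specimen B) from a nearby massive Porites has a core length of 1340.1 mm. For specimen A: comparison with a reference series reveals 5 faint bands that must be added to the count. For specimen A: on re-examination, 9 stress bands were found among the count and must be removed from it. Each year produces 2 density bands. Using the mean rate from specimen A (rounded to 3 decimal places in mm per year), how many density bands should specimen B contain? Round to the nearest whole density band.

Specimen A: adjusted count: 440 − 9 + 5 = 436 density bands.
Specimen A: with 2 density bands per year, 436 / 2 = 218 years.
A: Mean rate = 1881.0 mm / 218 years ≈ 8.628 mm/year.
For B, 1340.1 / 8.628 = 155.32 years; at 2 density bands per year that is 155.32 × 2 ≈ 311 density bands.

311 density bands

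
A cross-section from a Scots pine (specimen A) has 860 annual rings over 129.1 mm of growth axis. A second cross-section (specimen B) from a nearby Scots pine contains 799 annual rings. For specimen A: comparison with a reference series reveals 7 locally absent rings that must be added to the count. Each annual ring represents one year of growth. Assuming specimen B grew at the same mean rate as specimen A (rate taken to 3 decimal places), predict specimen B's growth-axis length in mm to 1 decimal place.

119.1 mm

Specimen A: after corrections the count is 860 + 7 = 867 annual rings.
A: Mean rate = 129.1 mm / 867 years ≈ 0.149 mm/year.
Length of B = 0.149 × 799 = 119.1 mm.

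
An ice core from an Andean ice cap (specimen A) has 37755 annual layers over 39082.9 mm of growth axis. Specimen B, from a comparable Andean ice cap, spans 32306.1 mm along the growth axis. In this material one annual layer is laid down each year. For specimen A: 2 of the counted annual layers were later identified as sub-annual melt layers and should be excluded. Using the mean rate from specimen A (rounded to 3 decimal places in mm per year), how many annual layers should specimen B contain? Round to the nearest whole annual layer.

Specimen A: after corrections the count is 37755 − 2 = 37753 annual layers.
A: Mean rate = 39082.9 mm / 37753 years ≈ 1.035 mm per year.
For B, 32306.1 / 1.035 = 31213.62 years ≈ 31214 annual layers.

31214 annual layers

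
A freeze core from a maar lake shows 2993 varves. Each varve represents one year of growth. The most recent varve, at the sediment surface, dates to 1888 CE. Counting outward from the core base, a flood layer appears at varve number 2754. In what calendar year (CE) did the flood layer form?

1649 CE

The flood layer sits at varve 2754 from the core base, so 2993 − 2754 = 239 varves formed after it.
The varve at the sediment surface is 1888 CE, so the flood layer dates to 1888 − 239 = 1649 CE.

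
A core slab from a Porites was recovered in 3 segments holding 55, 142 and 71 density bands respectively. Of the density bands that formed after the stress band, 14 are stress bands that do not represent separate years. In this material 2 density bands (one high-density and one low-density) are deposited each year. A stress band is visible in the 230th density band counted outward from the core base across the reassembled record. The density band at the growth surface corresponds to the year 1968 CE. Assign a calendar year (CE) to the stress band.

Total density bands = 55 + 142 + 71 = 268.
268 − 230 = 38 density bands lie beyond the stress band toward the growth surface.
Excluding 14 false density bands: 38 − 14 = 24.
24 density bands at 2 per year is 24 / 2 = 12 years.
Counting back 12 years from 1968 CE places the stress band in 1968 − 12 = 1956 CE.

1956 CE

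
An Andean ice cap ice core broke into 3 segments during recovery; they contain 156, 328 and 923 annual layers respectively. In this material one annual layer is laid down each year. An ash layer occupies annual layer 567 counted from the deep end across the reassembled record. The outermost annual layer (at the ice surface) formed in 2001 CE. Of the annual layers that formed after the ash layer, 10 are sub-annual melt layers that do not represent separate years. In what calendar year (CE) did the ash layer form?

1171 CE

Total annual layers = 156 + 328 + 923 = 1407.
Between annual layer 567 and the ice surface there are 1407 − 567 = 840 annual layers.
Excluding 10 false annual layers: 840 − 10 = 830.
Counting back 830 years from 2001 CE places the ash layer in 2001 − 830 = 1171 CE.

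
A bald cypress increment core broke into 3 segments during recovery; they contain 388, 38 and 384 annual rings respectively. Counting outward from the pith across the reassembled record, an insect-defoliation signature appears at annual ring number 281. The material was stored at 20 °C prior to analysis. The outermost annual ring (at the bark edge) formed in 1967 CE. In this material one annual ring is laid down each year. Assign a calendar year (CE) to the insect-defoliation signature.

Total annual rings = 388 + 38 + 384 = 810.
810 − 281 = 529 annual rings lie beyond the insect-defoliation signature toward the bark edge.
Counting back 529 years from 1967 CE places the insect-defoliation signature in 1967 − 529 = 1438 CE.

1438 CE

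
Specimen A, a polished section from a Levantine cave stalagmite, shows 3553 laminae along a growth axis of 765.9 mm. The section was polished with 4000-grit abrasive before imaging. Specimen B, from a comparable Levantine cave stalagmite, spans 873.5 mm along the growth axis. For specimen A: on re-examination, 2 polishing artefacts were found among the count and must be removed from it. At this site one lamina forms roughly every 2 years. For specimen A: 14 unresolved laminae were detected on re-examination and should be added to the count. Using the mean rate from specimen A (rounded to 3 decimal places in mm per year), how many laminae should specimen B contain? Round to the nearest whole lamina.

4082 laminae

Specimen A: after corrections the count is 3553 − 2 + 14 = 3565 laminae.
Specimen A: 3565 laminae at 2 years each span 3565 × 2 = 7130 years.
A: Mean rate = 765.9 mm / 7130 years ≈ 0.107 mm per year.
For B, 873.5 / 0.107 = 8163.55 years; at 2 years per lamina that is 8163.55 / 2 ≈ 4082 laminae.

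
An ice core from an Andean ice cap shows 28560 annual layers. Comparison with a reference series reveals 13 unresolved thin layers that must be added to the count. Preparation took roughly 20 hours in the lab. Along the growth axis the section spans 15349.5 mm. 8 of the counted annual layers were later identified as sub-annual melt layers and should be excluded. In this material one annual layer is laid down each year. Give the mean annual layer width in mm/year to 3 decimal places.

After corrections the count is 28560 − 8 + 13 = 28565 annual layers.
Extension rate ≈ 15349.5 / 28565 = 0.537 mm/year.

0.537 mm/year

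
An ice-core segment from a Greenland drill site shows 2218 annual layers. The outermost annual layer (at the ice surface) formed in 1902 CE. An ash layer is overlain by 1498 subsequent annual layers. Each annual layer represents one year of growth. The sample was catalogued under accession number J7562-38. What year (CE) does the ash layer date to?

404 CE

There are 1498 annual layers younger than the ash layer.
1902 − 1498 = 404 CE.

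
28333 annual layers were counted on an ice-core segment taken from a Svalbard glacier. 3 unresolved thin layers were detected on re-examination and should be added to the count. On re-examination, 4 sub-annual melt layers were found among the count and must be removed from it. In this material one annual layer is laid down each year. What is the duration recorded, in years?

After corrections the count is 28333 − 4 + 3 = 28332 annual layers.
At one annual layer per year, that is 28332 years.

28332 years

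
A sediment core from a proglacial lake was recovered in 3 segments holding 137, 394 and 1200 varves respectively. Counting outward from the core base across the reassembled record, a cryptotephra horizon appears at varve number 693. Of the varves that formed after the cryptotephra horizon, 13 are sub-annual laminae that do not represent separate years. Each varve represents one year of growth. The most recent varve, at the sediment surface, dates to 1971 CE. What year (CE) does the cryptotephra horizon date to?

Total varves = 137 + 394 + 1200 = 1731.
1731 − 693 = 1038 varves lie beyond the cryptotephra horizon toward the sediment surface.
Removing the 13 false varves leaves 1038 − 13 = 1025 true varves beyond the cryptotephra horizon.
The varve at the sediment surface is 1971 CE, so the cryptotephra horizon dates to 1971 − 1025 = 946 CE.

946 CE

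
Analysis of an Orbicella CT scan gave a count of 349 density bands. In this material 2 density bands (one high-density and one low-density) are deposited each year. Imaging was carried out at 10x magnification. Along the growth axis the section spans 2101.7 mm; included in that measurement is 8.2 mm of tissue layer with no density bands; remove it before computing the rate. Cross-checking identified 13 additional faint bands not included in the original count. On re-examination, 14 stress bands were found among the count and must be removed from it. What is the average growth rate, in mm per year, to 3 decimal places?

12.032 mm per year

Correcting the raw count gives 349 − 14 + 13 = 348 true density bands.
Dividing by 2 density bands per year: 348 / 2 = 174 years.
The growth record spans 2101.7 − 8.2 = 2093.5 mm.
2093.5 mm over 174 years gives 2093.5 / 174 ≈ 12.032 mm per year.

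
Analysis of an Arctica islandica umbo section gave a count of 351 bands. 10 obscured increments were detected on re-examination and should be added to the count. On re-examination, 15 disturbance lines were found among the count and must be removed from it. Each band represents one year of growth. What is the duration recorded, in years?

Adjusted count: 351 − 15 + 10 = 346 bands.
One band per year makes the duration 346 years.

346 years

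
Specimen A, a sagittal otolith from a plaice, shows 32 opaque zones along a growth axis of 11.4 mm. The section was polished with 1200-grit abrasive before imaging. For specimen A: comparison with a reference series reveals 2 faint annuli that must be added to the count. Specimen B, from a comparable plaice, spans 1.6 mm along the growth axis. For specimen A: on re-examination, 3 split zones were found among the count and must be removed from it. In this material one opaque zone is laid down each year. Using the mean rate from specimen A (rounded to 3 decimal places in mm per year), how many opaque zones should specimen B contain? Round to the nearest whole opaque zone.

4 opaque zones

Specimen A: after corrections the count is 32 − 3 + 2 = 31 opaque zones.
A: Mean rate = 11.4 mm / 31 years ≈ 0.368 mm/year.
Specimen B: 1.6 mm / 0.368 mm per year = 4.35 years ≈ 4 opaque zones.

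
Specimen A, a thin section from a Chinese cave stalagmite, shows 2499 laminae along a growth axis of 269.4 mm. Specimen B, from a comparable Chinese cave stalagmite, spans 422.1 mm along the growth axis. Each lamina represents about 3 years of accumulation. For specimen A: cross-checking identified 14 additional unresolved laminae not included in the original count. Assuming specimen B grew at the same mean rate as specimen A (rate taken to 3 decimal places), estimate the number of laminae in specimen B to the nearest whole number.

3908 laminae

Specimen A: after corrections the count is 2499 + 14 = 2513 laminae.
Specimen A: multiplying by 3 years per lamina: 2513 × 3 = 7539 years.
A: 269.4 mm over 7539 years gives 269.4 / 7539 ≈ 0.036 mm/year.
For B, 422.1 / 0.036 = 11725.00 years; at 3 years per lamina that is 11725.00 / 3 ≈ 3908 laminae.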